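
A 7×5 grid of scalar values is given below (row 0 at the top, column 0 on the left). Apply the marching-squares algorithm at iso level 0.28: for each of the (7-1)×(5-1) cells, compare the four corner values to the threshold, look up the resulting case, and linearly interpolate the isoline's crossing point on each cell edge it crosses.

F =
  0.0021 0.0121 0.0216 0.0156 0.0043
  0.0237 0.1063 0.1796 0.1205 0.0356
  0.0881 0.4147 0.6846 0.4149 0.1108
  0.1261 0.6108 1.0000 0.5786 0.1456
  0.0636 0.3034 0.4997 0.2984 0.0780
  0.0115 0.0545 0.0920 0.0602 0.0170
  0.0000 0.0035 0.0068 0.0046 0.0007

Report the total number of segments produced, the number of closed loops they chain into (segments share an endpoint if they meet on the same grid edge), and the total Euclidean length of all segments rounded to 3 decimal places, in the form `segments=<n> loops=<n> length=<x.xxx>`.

segments=12 loops=1 length=10.199

cell (1,0): code 0100 → (1.563,1.000)–(2.000,0.588)
cell (1,1): code 1100 → (1.199,2.000)–(1.563,1.000)
cell (1,2): code 1100 → (1.542,3.000)–(1.199,2.000)
cell (1,3): code 1000 → (2.000,3.444)–(1.542,3.000)
cell (2,0): code 0110 → (2.000,0.588)–(3.000,0.318)
cell (2,3): code 1001 → (3.000,3.690)–(2.000,3.444)
cell (3,0): code 0110 → (3.000,0.318)–(4.000,0.902)
cell (3,3): code 1001 → (4.000,3.083)–(3.000,3.690)
cell (4,0): code 0010 → (4.000,0.902)–(4.094,1.000)
cell (4,1): code 0011 → (4.094,1.000)–(4.539,2.000)
cell (4,2): code 0011 → (4.539,2.000)–(4.077,3.000)
cell (4,3): code 0001 → (4.077,3.000)–(4.000,3.083)
total: 12 segments, chained into 1 closed loop(s), length Σ = 10.198625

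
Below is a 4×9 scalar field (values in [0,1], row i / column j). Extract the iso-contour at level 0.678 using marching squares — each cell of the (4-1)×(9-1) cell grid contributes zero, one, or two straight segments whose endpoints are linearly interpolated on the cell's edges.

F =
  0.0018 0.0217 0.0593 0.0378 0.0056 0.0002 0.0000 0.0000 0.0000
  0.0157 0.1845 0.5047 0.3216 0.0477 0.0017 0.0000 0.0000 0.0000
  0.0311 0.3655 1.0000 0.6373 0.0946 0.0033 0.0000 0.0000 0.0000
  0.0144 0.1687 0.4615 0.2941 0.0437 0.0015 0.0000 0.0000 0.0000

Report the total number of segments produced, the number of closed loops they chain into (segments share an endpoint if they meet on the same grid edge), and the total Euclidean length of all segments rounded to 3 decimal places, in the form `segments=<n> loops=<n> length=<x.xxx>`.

cell (1,1): code 0100 → (1.350,2.000)–(2.000,1.493)
cell (1,2): code 1000 → (2.000,2.888)–(1.350,2.000)
cell (2,1): code 0010 → (2.000,1.493)–(2.598,2.000)
cell (2,2): code 0001 → (2.598,2.000)–(2.000,2.888)
total: 4 segments, chained into 1 closed loop(s), length Σ = 3.779763

segments=4 loops=1 length=3.780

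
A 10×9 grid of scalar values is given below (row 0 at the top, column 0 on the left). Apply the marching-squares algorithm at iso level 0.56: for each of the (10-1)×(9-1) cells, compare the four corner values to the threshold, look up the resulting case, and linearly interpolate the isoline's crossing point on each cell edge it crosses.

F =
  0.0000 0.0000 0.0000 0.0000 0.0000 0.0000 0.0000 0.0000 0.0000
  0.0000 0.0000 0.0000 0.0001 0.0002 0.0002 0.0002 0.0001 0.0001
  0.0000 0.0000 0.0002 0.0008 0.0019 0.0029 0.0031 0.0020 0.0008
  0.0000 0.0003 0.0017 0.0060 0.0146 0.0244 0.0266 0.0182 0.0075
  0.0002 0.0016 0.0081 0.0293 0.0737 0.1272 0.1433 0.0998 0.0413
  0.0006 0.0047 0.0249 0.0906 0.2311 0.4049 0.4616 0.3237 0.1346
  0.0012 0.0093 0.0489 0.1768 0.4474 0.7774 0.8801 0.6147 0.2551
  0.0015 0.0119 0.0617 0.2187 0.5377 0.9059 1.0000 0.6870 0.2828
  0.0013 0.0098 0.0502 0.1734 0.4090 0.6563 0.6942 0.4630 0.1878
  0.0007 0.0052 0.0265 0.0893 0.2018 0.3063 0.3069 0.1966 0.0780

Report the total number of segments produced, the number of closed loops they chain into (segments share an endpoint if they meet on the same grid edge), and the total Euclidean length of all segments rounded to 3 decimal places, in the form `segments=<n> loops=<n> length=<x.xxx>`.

segments=12 loops=1 length=9.892

cell (5,4): code 0100 → (5.416,5.000)–(6.000,4.341)
cell (5,5): code 1100 → (5.235,6.000)–(5.416,5.000)
cell (5,6): code 1100 → (5.812,7.000)–(5.235,6.000)
cell (5,7): code 1000 → (6.000,7.152)–(5.812,7.000)
cell (6,4): code 0110 → (6.000,4.341)–(7.000,4.061)
cell (6,7): code 1001 → (7.000,7.314)–(6.000,7.152)
cell (7,4): code 0110 → (7.000,4.061)–(8.000,4.611)
cell (7,6): code 1011 → (8.000,6.580)–(7.567,7.000)
cell (7,7): code 0001 → (7.567,7.000)–(7.000,7.314)
cell (8,4): code 0010 → (8.000,4.611)–(8.275,5.000)
cell (8,5): code 0011 → (8.275,5.000)–(8.347,6.000)
cell (8,6): code 0001 → (8.347,6.000)–(8.000,6.580)
total: 12 segments, chained into 1 closed loop(s), length Σ = 9.892178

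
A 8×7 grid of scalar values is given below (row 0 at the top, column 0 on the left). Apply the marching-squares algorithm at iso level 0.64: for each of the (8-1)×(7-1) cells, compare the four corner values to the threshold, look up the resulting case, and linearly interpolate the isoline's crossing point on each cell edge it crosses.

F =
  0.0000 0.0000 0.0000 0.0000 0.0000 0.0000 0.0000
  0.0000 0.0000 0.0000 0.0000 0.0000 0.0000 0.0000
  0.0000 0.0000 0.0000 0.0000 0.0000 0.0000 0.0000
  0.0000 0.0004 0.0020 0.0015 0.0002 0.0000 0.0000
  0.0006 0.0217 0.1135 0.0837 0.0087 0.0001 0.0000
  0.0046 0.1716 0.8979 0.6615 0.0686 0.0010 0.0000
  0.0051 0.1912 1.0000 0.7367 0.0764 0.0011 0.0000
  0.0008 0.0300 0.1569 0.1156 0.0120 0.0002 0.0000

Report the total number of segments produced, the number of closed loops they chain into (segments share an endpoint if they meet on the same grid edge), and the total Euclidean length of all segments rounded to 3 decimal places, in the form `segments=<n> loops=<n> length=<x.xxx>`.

segments=8 loops=1 length=5.454

cell (4,1): code 0100 → (4.671,2.000)–(5.000,1.645)
cell (4,2): code 1100 → (4.963,3.000)–(4.671,2.000)
cell (4,3): code 1000 → (5.000,3.036)–(4.963,3.000)
cell (5,1): code 0110 → (5.000,1.645)–(6.000,1.555)
cell (5,3): code 1001 → (6.000,3.146)–(5.000,3.036)
cell (6,1): code 0010 → (6.000,1.555)–(6.427,2.000)
cell (6,2): code 0011 → (6.427,2.000)–(6.156,3.000)
cell (6,3): code 0001 → (6.156,3.000)–(6.000,3.146)
total: 8 segments, chained into 1 closed loop(s), length Σ = 5.454319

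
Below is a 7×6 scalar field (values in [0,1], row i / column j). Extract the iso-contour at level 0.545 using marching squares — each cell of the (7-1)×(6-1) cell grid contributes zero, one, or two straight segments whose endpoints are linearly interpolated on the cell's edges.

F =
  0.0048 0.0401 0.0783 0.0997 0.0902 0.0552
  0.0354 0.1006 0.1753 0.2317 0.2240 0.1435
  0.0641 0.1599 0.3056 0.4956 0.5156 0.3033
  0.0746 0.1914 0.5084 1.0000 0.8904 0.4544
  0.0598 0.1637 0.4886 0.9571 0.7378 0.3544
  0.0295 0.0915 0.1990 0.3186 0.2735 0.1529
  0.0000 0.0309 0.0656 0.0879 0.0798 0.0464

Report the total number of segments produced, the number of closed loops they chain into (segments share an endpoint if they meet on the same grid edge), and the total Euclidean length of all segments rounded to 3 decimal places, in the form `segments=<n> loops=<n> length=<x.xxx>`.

cell (2,2): code 0100 → (2.098,3.000)–(3.000,2.074)
cell (2,3): code 1100 → (2.078,4.000)–(2.098,3.000)
cell (2,4): code 1000 → (3.000,4.792)–(2.078,4.000)
cell (3,2): code 0110 → (3.000,2.074)–(4.000,2.120)
cell (3,4): code 1001 → (4.000,4.503)–(3.000,4.792)
cell (4,2): code 0010 → (4.000,2.120)–(4.645,3.000)
cell (4,3): code 0011 → (4.645,3.000)–(4.415,4.000)
cell (4,4): code 0001 → (4.415,4.000)–(4.000,4.503)
total: 8 segments, chained into 1 closed loop(s), length Σ = 8.319250

segments=8 loops=1 length=8.319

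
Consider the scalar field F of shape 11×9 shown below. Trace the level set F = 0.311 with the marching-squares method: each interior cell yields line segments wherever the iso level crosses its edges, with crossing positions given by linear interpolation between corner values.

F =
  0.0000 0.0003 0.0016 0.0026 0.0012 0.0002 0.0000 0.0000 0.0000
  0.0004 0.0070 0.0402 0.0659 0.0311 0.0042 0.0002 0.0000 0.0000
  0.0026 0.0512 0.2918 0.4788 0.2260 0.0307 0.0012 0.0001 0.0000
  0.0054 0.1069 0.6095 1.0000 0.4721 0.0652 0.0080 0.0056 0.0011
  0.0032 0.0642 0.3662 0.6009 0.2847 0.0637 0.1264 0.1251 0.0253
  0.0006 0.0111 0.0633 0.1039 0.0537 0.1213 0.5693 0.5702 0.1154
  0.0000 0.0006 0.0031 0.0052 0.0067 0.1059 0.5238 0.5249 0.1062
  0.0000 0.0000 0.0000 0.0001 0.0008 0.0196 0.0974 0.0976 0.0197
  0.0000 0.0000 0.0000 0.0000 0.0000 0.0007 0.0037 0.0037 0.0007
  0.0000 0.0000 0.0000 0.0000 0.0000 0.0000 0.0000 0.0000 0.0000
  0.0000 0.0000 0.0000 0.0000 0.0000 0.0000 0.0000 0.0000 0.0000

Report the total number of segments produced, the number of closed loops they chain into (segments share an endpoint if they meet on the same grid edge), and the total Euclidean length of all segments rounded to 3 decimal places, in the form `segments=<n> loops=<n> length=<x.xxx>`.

cell (1,2): code 0100 → (1.594,3.000)–(2.000,2.103)
cell (1,3): code 1000 → (2.000,3.664)–(1.594,3.000)
cell (2,1): code 0100 → (2.060,2.000)–(3.000,1.406)
cell (2,2): code 1110 → (2.000,2.103)–(2.060,2.000)
cell (2,3): code 1101 → (2.345,4.000)–(2.000,3.664)
cell (2,4): code 1000 → (3.000,4.396)–(2.345,4.000)
cell (3,1): code 0110 → (3.000,1.406)–(4.000,1.817)
cell (3,3): code 1011 → (4.000,3.917)–(3.860,4.000)
cell (3,4): code 0001 → (3.860,4.000)–(3.000,4.396)
cell (4,1): code 0010 → (4.000,1.817)–(4.182,2.000)
cell (4,2): code 0011 → (4.182,2.000)–(4.583,3.000)
cell (4,3): code 0001 → (4.583,3.000)–(4.000,3.917)
cell (4,5): code 0100 → (4.417,6.000)–(5.000,5.423)
cell (4,6): code 1100 → (4.418,7.000)–(4.417,6.000)
cell (4,7): code 1000 → (5.000,7.570)–(4.418,7.000)
cell (5,5): code 0110 → (5.000,5.423)–(6.000,5.491)
cell (5,7): code 1001 → (6.000,7.511)–(5.000,7.570)
cell (6,5): code 0010 → (6.000,5.491)–(6.499,6.000)
cell (6,6): code 0011 → (6.499,6.000)–(6.501,7.000)
cell (6,7): code 0001 → (6.501,7.000)–(6.000,7.511)
total: 20 segments, chained into 2 closed loop(s), length Σ = 15.921228

segments=20 loops=2 length=15.921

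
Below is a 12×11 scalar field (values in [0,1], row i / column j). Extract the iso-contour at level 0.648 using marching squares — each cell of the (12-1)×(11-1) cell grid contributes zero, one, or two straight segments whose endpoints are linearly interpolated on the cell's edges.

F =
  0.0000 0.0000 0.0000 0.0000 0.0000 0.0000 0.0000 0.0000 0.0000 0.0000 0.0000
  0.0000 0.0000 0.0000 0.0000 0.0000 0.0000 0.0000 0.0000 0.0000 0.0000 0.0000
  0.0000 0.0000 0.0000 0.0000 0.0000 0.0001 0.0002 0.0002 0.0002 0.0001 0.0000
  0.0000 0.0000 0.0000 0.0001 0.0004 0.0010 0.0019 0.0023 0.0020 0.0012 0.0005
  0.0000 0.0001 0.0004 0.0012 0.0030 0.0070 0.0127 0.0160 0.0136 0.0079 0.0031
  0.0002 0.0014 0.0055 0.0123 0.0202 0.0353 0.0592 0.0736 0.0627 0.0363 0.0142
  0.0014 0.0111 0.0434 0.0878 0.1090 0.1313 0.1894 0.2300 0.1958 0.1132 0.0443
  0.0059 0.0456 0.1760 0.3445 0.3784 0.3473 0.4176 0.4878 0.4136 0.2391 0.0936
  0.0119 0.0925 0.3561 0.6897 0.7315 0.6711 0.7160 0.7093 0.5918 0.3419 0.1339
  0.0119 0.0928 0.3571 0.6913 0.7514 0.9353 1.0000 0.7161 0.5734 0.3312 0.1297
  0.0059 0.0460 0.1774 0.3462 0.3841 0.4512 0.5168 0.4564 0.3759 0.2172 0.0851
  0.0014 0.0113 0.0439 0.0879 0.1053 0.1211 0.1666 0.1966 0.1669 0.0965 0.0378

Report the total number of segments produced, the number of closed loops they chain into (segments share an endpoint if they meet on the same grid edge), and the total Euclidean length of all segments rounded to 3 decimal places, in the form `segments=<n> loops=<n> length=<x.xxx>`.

cell (7,2): code 0100 → (7.879,3.000)–(8.000,2.875)
cell (7,3): code 1100 → (7.764,4.000)–(7.879,3.000)
cell (7,4): code 1100 → (7.929,5.000)–(7.764,4.000)
cell (7,5): code 1100 → (7.772,6.000)–(7.929,5.000)
cell (7,6): code 1100 → (7.723,7.000)–(7.772,6.000)
cell (7,7): code 1000 → (8.000,7.522)–(7.723,7.000)
cell (8,2): code 0110 → (8.000,2.875)–(9.000,2.870)
cell (8,7): code 1001 → (9.000,7.477)–(8.000,7.522)
cell (9,2): code 0010 → (9.000,2.870)–(9.125,3.000)
cell (9,3): code 0011 → (9.125,3.000)–(9.282,4.000)
cell (9,4): code 0011 → (9.282,4.000)–(9.593,5.000)
cell (9,5): code 0011 → (9.593,5.000)–(9.728,6.000)
cell (9,6): code 0011 → (9.728,6.000)–(9.262,7.000)
cell (9,7): code 0001 → (9.262,7.000)–(9.000,7.477)
total: 14 segments, chained into 1 closed loop(s), length Σ = 11.695916

segments=14 loops=1 length=11.696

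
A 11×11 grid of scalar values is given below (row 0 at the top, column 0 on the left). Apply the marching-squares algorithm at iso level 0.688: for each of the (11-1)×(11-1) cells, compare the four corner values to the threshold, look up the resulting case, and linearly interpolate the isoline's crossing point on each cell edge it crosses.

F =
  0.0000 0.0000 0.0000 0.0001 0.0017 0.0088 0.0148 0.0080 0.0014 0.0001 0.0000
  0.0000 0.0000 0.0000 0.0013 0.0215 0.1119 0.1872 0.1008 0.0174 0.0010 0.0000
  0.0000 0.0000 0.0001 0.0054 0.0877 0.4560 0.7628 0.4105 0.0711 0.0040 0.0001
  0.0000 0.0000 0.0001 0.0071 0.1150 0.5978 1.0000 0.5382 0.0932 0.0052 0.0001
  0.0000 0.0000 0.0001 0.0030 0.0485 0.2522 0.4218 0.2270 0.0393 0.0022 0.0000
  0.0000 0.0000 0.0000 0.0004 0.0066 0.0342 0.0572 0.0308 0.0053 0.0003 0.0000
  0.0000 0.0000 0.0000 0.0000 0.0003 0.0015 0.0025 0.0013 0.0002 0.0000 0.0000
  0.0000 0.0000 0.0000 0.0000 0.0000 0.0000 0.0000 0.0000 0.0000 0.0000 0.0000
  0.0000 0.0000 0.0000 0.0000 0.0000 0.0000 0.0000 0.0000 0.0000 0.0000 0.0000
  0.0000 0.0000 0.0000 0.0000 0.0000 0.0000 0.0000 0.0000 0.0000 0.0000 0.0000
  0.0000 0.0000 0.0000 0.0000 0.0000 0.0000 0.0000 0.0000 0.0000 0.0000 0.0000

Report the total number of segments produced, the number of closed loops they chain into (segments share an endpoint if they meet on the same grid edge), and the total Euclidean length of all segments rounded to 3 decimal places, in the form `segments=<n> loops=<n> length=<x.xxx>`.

cell (1,5): code 0100 → (1.870,6.000)–(2.000,5.756)
cell (1,6): code 1000 → (2.000,6.212)–(1.870,6.000)
cell (2,5): code 0110 → (2.000,5.756)–(3.000,5.224)
cell (2,6): code 1001 → (3.000,6.676)–(2.000,6.212)
cell (3,5): code 0010 → (3.000,5.224)–(3.540,6.000)
cell (3,6): code 0001 → (3.540,6.000)–(3.000,6.676)
total: 6 segments, chained into 1 closed loop(s), length Σ = 4.569601

segments=6 loops=1 length=4.570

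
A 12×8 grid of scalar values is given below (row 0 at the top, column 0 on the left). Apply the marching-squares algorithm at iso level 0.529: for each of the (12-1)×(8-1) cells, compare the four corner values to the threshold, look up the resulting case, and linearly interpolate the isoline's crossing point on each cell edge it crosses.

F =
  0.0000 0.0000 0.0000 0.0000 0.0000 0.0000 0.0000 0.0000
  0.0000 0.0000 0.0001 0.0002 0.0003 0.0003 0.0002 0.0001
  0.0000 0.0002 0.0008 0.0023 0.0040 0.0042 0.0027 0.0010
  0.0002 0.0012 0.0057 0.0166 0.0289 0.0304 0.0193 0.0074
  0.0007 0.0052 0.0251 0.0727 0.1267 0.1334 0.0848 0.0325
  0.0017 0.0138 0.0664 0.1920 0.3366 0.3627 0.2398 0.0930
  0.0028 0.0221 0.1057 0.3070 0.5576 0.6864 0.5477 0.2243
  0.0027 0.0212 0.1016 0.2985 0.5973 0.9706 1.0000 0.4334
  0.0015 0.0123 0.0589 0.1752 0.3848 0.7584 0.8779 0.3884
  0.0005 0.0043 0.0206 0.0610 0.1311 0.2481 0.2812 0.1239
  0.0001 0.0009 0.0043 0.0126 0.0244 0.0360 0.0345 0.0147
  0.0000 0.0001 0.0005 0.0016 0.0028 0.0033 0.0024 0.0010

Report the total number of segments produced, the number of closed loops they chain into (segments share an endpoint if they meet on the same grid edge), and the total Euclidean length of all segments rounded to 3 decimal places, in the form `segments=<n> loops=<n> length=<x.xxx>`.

segments=12 loops=1 length=9.550

cell (5,3): code 0100 → (5.871,4.000)–(6.000,3.886)
cell (5,4): code 1100 → (5.514,5.000)–(5.871,4.000)
cell (5,5): code 1100 → (5.939,6.000)–(5.514,5.000)
cell (5,6): code 1000 → (6.000,6.058)–(5.939,6.000)
cell (6,3): code 0110 → (6.000,3.886)–(7.000,3.771)
cell (6,6): code 1001 → (7.000,6.831)–(6.000,6.058)
cell (7,3): code 0010 → (7.000,3.771)–(7.321,4.000)
cell (7,4): code 0111 → (7.321,4.000)–(8.000,4.386)
cell (7,6): code 1001 → (8.000,6.713)–(7.000,6.831)
cell (8,4): code 0010 → (8.000,4.386)–(8.450,5.000)
cell (8,5): code 0011 → (8.450,5.000)–(8.585,6.000)
cell (8,6): code 0001 → (8.585,6.000)–(8.000,6.713)
total: 12 segments, chained into 1 closed loop(s), length Σ = 9.549758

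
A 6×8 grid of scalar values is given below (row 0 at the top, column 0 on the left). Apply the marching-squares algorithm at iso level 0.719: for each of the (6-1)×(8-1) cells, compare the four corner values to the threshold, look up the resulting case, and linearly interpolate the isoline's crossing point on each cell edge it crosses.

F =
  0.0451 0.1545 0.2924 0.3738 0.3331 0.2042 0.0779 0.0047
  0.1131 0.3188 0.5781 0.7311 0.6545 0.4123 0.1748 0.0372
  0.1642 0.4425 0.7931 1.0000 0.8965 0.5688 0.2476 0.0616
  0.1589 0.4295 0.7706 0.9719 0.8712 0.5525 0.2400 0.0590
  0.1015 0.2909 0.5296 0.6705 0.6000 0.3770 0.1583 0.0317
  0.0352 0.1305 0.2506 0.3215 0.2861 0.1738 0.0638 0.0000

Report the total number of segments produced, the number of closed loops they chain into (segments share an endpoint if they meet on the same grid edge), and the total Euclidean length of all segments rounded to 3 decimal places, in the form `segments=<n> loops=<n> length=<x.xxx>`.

cell (0,2): code 0100 → (0.966,3.000)–(1.000,2.921)
cell (0,3): code 1000 → (1.000,3.158)–(0.966,3.000)
cell (1,1): code 0100 → (1.655,2.000)–(2.000,1.789)
cell (1,2): code 1110 → (1.000,2.921)–(1.655,2.000)
cell (1,3): code 1101 → (1.267,4.000)–(1.000,3.158)
cell (1,4): code 1000 → (2.000,4.542)–(1.267,4.000)
cell (2,1): code 0110 → (2.000,1.789)–(3.000,1.849)
cell (2,4): code 1001 → (3.000,4.478)–(2.000,4.542)
cell (3,1): code 0010 → (3.000,1.849)–(3.214,2.000)
cell (3,2): code 0011 → (3.214,2.000)–(3.839,3.000)
cell (3,3): code 0011 → (3.839,3.000)–(3.561,4.000)
cell (3,4): code 0001 → (3.561,4.000)–(3.000,4.478)
total: 12 segments, chained into 1 closed loop(s), length Σ = 8.797217

segments=12 loops=1 length=8.797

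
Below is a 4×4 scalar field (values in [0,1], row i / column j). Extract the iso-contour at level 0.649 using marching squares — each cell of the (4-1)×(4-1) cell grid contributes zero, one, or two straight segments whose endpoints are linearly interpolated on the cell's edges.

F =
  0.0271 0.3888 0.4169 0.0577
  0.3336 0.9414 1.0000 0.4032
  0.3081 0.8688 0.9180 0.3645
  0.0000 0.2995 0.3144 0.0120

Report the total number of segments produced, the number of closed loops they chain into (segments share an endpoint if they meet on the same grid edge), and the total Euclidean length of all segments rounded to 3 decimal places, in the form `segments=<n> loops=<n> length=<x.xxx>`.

segments=8 loops=1 length=6.780

cell (0,0): code 0100 → (0.471,1.000)–(1.000,0.519)
cell (0,1): code 1100 → (0.398,2.000)–(0.471,1.000)
cell (0,2): code 1000 → (1.000,2.588)–(0.398,2.000)
cell (1,0): code 0110 → (1.000,0.519)–(2.000,0.608)
cell (1,2): code 1001 → (2.000,2.486)–(1.000,2.588)
cell (2,0): code 0010 → (2.000,0.608)–(2.386,1.000)
cell (2,1): code 0011 → (2.386,1.000)–(2.446,2.000)
cell (2,2): code 0001 → (2.446,2.000)–(2.000,2.486)
total: 8 segments, chained into 1 closed loop(s), length Σ = 6.779911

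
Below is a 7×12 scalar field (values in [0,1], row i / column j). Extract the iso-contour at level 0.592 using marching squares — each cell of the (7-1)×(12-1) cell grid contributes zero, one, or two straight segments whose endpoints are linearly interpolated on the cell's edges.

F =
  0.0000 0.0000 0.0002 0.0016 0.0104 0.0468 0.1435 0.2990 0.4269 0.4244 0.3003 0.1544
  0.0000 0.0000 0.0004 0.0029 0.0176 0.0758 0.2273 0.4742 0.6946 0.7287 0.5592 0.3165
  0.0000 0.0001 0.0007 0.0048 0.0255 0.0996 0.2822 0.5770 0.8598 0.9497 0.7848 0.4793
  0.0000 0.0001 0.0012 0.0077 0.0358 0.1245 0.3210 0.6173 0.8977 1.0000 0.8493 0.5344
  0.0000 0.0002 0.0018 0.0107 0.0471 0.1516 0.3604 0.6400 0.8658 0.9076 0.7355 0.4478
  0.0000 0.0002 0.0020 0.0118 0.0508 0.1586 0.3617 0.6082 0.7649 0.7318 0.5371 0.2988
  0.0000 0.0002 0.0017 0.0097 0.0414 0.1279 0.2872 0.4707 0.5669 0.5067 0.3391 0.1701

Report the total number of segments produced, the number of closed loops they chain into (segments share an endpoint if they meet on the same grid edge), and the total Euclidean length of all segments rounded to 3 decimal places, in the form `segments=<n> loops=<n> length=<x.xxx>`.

cell (0,7): code 0100 → (0.617,8.000)–(1.000,7.534)
cell (0,8): code 1100 → (0.551,9.000)–(0.617,8.000)
cell (0,9): code 1000 → (1.000,9.806)–(0.551,9.000)
cell (1,7): code 0110 → (1.000,7.534)–(2.000,7.053)
cell (1,9): code 1101 → (1.145,10.000)–(1.000,9.806)
cell (1,10): code 1000 → (2.000,10.631)–(1.145,10.000)
cell (2,6): code 0100 → (2.372,7.000)–(3.000,6.915)
cell (2,7): code 1110 → (2.000,7.053)–(2.372,7.000)
cell (2,10): code 1001 → (3.000,10.817)–(2.000,10.631)
cell (3,6): code 0110 → (3.000,6.915)–(4.000,6.828)
cell (3,10): code 1001 → (4.000,10.499)–(3.000,10.817)
cell (4,6): code 0110 → (4.000,6.828)–(5.000,6.934)
cell (4,9): code 1011 → (5.000,9.718)–(4.723,10.000)
cell (4,10): code 0001 → (4.723,10.000)–(4.000,10.499)
cell (5,6): code 0010 → (5.000,6.934)–(5.118,7.000)
cell (5,7): code 0011 → (5.118,7.000)–(5.873,8.000)
cell (5,8): code 0011 → (5.873,8.000)–(5.621,9.000)
cell (5,9): code 0001 → (5.621,9.000)–(5.000,9.718)
total: 18 segments, chained into 1 closed loop(s), length Σ = 14.670531

segments=18 loops=1 length=14.671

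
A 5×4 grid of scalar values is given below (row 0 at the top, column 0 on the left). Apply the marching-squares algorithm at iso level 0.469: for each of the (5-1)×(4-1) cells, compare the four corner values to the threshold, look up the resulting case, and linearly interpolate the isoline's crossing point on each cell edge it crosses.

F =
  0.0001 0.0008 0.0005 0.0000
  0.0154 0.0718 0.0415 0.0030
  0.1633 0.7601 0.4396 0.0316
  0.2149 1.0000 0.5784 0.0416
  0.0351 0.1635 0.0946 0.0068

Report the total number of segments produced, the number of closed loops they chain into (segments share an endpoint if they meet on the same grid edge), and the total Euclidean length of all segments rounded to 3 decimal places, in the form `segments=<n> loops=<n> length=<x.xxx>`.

segments=8 loops=1 length=6.022

cell (1,0): code 0100 → (1.577,1.000)–(2.000,0.512)
cell (1,1): code 1000 → (2.000,1.908)–(1.577,1.000)
cell (2,0): code 0110 → (2.000,0.512)–(3.000,0.324)
cell (2,1): code 1101 → (2.212,2.000)–(2.000,1.908)
cell (2,2): code 1000 → (3.000,2.204)–(2.212,2.000)
cell (3,0): code 0010 → (3.000,0.324)–(3.635,1.000)
cell (3,1): code 0011 → (3.635,1.000)–(3.226,2.000)
cell (3,2): code 0001 → (3.226,2.000)–(3.000,2.204)
total: 8 segments, chained into 1 closed loop(s), length Σ = 6.022324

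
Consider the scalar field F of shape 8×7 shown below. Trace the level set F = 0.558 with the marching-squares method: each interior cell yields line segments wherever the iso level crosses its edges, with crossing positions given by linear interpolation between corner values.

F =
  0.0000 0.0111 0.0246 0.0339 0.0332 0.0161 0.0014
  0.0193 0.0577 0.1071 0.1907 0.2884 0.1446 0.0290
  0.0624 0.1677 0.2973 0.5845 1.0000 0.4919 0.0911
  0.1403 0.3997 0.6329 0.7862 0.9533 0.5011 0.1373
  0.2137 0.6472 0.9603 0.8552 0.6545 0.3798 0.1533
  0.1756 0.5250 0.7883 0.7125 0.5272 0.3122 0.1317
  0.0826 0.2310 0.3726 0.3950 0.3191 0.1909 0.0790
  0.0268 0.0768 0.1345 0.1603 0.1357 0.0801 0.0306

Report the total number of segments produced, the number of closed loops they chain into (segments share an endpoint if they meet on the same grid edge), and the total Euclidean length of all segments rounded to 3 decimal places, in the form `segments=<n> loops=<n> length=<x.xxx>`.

cell (1,2): code 0100 → (1.933,3.000)–(2.000,2.908)
cell (1,3): code 1100 → (1.379,4.000)–(1.933,3.000)
cell (1,4): code 1000 → (2.000,4.870)–(1.379,4.000)
cell (2,1): code 0100 → (2.777,2.000)–(3.000,1.679)
cell (2,2): code 1110 → (2.000,2.908)–(2.777,2.000)
cell (2,4): code 1001 → (3.000,4.874)–(2.000,4.870)
cell (3,0): code 0100 → (3.640,1.000)–(4.000,0.794)
cell (3,1): code 1110 → (3.000,1.679)–(3.640,1.000)
cell (3,4): code 1001 → (4.000,4.351)–(3.000,4.874)
cell (4,0): code 0010 → (4.000,0.794)–(4.730,1.000)
cell (4,1): code 0111 → (4.730,1.000)–(5.000,1.125)
cell (4,3): code 1011 → (5.000,3.834)–(4.758,4.000)
cell (4,4): code 0001 → (4.758,4.000)–(4.000,4.351)
cell (5,1): code 0010 → (5.000,1.125)–(5.554,2.000)
cell (5,2): code 0011 → (5.554,2.000)–(5.487,3.000)
cell (5,3): code 0001 → (5.487,3.000)–(5.000,3.834)
total: 16 segments, chained into 1 closed loop(s), length Σ = 12.576399

segments=16 loops=1 length=12.576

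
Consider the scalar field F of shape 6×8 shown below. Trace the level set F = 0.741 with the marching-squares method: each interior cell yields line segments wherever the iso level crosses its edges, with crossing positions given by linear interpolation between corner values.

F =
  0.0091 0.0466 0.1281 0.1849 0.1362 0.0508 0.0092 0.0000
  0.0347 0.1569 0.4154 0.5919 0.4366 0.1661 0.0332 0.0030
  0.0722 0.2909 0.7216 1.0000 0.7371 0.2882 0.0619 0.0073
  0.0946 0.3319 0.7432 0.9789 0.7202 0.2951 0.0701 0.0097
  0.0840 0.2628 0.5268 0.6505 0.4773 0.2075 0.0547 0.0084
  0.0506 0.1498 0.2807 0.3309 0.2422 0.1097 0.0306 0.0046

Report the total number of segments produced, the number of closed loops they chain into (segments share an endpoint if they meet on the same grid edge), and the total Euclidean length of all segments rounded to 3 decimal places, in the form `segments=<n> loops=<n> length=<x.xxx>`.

cell (1,2): code 0100 → (1.365,3.000)–(2.000,2.070)
cell (1,3): code 1000 → (2.000,3.985)–(1.365,3.000)
cell (2,1): code 0100 → (2.898,2.000)–(3.000,1.995)
cell (2,2): code 1110 → (2.000,2.070)–(2.898,2.000)
cell (2,3): code 1001 → (3.000,3.920)–(2.000,3.985)
cell (3,1): code 0010 → (3.000,1.995)–(3.010,2.000)
cell (3,2): code 0011 → (3.010,2.000)–(3.724,3.000)
cell (3,3): code 0001 → (3.724,3.000)–(3.000,3.920)
total: 8 segments, chained into 1 closed loop(s), length Σ = 6.714086

segments=8 loops=1 length=6.714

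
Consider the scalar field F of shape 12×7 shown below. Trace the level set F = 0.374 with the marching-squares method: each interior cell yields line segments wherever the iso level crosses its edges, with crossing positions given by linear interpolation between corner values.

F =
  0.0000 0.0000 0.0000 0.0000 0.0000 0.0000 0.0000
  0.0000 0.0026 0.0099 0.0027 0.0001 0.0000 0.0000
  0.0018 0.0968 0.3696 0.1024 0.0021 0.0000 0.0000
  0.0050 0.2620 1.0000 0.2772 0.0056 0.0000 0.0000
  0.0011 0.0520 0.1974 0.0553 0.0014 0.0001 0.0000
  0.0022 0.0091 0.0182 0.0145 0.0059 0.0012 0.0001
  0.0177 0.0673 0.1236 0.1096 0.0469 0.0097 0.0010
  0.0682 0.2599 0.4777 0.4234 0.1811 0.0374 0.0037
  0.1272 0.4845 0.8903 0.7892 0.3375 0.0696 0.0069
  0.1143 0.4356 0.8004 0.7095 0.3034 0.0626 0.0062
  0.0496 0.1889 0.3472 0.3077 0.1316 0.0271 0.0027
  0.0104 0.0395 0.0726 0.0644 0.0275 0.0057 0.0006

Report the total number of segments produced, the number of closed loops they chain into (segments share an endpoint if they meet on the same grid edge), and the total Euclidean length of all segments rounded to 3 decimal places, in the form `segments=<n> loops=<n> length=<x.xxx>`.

cell (2,1): code 0100 → (2.007,2.000)–(3.000,1.152)
cell (2,2): code 1000 → (3.000,2.866)–(2.007,2.000)
cell (3,1): code 0010 → (3.000,1.152)–(3.780,2.000)
cell (3,2): code 0001 → (3.780,2.000)–(3.000,2.866)
cell (6,1): code 0100 → (6.707,2.000)–(7.000,1.524)
cell (6,2): code 1100 → (6.843,3.000)–(6.707,2.000)
cell (6,3): code 1000 → (7.000,3.204)–(6.843,3.000)
cell (7,0): code 0100 → (7.508,1.000)–(8.000,0.691)
cell (7,1): code 1110 → (7.000,1.524)–(7.508,1.000)
cell (7,3): code 1001 → (8.000,3.919)–(7.000,3.204)
cell (8,0): code 0110 → (8.000,0.691)–(9.000,0.808)
cell (8,3): code 1001 → (9.000,3.826)–(8.000,3.919)
cell (9,0): code 0010 → (9.000,0.808)–(9.250,1.000)
cell (9,1): code 0011 → (9.250,1.000)–(9.941,2.000)
cell (9,2): code 0011 → (9.941,2.000)–(9.835,3.000)
cell (9,3): code 0001 → (9.835,3.000)–(9.000,3.826)
total: 16 segments, chained into 2 closed loop(s), length Σ = 15.029360

segments=16 loops=2 length=15.029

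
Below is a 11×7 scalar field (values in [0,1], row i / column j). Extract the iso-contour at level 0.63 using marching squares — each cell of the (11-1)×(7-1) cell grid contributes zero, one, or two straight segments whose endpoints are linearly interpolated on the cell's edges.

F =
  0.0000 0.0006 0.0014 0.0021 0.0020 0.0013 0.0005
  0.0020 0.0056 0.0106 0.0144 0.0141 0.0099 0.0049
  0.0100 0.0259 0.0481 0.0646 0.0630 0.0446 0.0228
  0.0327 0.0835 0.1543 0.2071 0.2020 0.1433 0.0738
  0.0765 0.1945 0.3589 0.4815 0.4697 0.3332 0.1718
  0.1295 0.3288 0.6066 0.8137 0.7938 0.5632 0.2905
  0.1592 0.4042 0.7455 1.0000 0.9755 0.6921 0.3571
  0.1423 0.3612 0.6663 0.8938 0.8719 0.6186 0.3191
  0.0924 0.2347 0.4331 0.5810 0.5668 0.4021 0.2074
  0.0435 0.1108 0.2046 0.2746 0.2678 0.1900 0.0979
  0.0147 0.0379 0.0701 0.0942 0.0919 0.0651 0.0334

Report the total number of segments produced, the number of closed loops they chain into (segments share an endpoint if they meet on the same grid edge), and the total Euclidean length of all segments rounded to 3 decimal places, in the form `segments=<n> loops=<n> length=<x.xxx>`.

segments=14 loops=1 length=10.831

cell (4,2): code 0100 → (4.447,3.000)–(5.000,2.113)
cell (4,3): code 1100 → (4.495,4.000)–(4.447,3.000)
cell (4,4): code 1000 → (5.000,4.710)–(4.495,4.000)
cell (5,1): code 0100 → (5.168,2.000)–(6.000,1.662)
cell (5,2): code 1110 → (5.000,2.113)–(5.168,2.000)
cell (5,4): code 1101 → (5.518,5.000)–(5.000,4.710)
cell (5,5): code 1000 → (6.000,5.185)–(5.518,5.000)
cell (6,1): code 0110 → (6.000,1.662)–(7.000,1.881)
cell (6,4): code 1011 → (7.000,4.955)–(6.845,5.000)
cell (6,5): code 0001 → (6.845,5.000)–(6.000,5.185)
cell (7,1): code 0010 → (7.000,1.881)–(7.156,2.000)
cell (7,2): code 0011 → (7.156,2.000)–(7.843,3.000)
cell (7,3): code 0011 → (7.843,3.000)–(7.793,4.000)
cell (7,4): code 0001 → (7.793,4.000)–(7.000,4.955)
total: 14 segments, chained into 1 closed loop(s), length Σ = 10.831017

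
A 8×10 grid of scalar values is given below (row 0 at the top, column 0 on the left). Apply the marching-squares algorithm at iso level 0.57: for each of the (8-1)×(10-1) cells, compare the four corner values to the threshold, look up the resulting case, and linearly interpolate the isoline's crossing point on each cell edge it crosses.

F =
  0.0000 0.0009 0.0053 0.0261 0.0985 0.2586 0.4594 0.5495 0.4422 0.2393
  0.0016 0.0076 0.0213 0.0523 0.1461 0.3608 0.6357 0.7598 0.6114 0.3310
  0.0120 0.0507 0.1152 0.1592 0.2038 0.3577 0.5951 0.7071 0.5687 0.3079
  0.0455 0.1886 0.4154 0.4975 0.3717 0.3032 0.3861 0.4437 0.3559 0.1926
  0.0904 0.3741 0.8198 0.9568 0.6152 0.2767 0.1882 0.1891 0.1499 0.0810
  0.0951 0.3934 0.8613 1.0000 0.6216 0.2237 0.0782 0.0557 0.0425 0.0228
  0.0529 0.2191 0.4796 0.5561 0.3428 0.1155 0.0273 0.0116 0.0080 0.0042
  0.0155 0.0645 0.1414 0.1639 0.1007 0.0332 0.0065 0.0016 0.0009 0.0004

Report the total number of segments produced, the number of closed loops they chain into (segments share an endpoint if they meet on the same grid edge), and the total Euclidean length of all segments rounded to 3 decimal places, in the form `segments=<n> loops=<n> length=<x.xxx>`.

cell (0,5): code 0100 → (0.627,6.000)–(1.000,5.761)
cell (0,6): code 1100 → (0.097,7.000)–(0.627,6.000)
cell (0,7): code 1100 → (0.755,8.000)–(0.097,7.000)
cell (0,8): code 1000 → (1.000,8.148)–(0.755,8.000)
cell (1,5): code 0110 → (1.000,5.761)–(2.000,5.894)
cell (1,7): code 1011 → (2.000,7.991)–(1.970,8.000)
cell (1,8): code 0001 → (1.970,8.000)–(1.000,8.148)
cell (2,5): code 0010 → (2.000,5.894)–(2.120,6.000)
cell (2,6): code 0011 → (2.120,6.000)–(2.521,7.000)
cell (2,7): code 0001 → (2.521,7.000)–(2.000,7.991)
cell (3,1): code 0100 → (3.382,2.000)–(4.000,1.440)
cell (3,2): code 1100 → (3.158,3.000)–(3.382,2.000)
cell (3,3): code 1100 → (3.814,4.000)–(3.158,3.000)
cell (3,4): code 1000 → (4.000,4.134)–(3.814,4.000)
cell (4,1): code 0110 → (4.000,1.440)–(5.000,1.377)
cell (4,4): code 1001 → (5.000,4.130)–(4.000,4.134)
cell (5,1): code 0010 → (5.000,1.377)–(5.763,2.000)
cell (5,2): code 0011 → (5.763,2.000)–(5.969,3.000)
cell (5,3): code 0011 → (5.969,3.000)–(5.185,4.000)
cell (5,4): code 0001 → (5.185,4.000)–(5.000,4.130)
total: 20 segments, chained into 2 closed loop(s), length Σ = 16.222859

segments=20 loops=2 length=16.223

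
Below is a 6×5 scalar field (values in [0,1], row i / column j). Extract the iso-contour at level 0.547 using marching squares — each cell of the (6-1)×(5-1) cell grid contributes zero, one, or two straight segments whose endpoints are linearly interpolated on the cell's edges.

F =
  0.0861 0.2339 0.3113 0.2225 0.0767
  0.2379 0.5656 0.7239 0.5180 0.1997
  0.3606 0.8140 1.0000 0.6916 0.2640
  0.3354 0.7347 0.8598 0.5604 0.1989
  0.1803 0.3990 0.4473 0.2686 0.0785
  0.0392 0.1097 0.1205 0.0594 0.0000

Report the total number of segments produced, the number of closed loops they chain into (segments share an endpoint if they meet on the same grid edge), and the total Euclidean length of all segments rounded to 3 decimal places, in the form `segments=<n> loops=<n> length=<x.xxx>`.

cell (0,0): code 0100 → (0.944,1.000)–(1.000,0.943)
cell (0,1): code 1100 → (0.571,2.000)–(0.944,1.000)
cell (0,2): code 1000 → (1.000,2.859)–(0.571,2.000)
cell (1,0): code 0110 → (1.000,0.943)–(2.000,0.411)
cell (1,2): code 1101 → (1.167,3.000)–(1.000,2.859)
cell (1,3): code 1000 → (2.000,3.338)–(1.167,3.000)
cell (2,0): code 0110 → (2.000,0.411)–(3.000,0.530)
cell (2,3): code 1001 → (3.000,3.037)–(2.000,3.338)
cell (3,0): code 0010 → (3.000,0.530)–(3.559,1.000)
cell (3,1): code 0011 → (3.559,1.000)–(3.758,2.000)
cell (3,2): code 0011 → (3.758,2.000)–(3.046,3.000)
cell (3,3): code 0001 → (3.046,3.000)–(3.000,3.037)
total: 12 segments, chained into 1 closed loop(s), length Σ = 9.445720

segments=12 loops=1 length=9.446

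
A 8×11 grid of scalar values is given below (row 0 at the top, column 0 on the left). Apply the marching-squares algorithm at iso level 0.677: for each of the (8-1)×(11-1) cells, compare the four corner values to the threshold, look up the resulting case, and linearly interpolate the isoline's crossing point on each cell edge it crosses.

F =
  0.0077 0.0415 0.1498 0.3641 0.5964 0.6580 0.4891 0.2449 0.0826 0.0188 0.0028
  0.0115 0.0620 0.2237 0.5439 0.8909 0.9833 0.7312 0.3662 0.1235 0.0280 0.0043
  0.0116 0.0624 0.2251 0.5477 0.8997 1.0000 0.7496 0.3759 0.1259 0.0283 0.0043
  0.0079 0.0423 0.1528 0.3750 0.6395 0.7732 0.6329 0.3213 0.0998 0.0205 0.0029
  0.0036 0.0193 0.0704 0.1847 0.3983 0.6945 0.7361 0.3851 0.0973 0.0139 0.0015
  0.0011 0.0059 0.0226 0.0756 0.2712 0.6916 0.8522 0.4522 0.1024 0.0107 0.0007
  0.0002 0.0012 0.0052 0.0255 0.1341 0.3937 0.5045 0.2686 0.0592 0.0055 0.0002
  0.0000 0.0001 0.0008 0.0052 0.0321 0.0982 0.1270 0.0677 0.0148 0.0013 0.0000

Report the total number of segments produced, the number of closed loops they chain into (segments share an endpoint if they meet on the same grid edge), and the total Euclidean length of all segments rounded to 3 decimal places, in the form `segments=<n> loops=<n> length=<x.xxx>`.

cell (0,3): code 0100 → (0.274,4.000)–(1.000,3.384)
cell (0,4): code 1100 → (0.058,5.000)–(0.274,4.000)
cell (0,5): code 1100 → (0.776,6.000)–(0.058,5.000)
cell (0,6): code 1000 → (1.000,6.148)–(0.776,6.000)
cell (1,3): code 0110 → (1.000,3.384)–(2.000,3.367)
cell (1,6): code 1001 → (2.000,6.194)–(1.000,6.148)
cell (2,3): code 0010 → (2.000,3.367)–(2.856,4.000)
cell (2,4): code 0111 → (2.856,4.000)–(3.000,4.280)
cell (2,5): code 1011 → (3.000,5.686)–(2.622,6.000)
cell (2,6): code 0001 → (2.622,6.000)–(2.000,6.194)
cell (3,4): code 0110 → (3.000,4.280)–(4.000,4.941)
cell (3,5): code 1101 → (3.427,6.000)–(3.000,5.686)
cell (3,6): code 1000 → (4.000,6.168)–(3.427,6.000)
cell (4,4): code 0110 → (4.000,4.941)–(5.000,4.965)
cell (4,6): code 1001 → (5.000,6.438)–(4.000,6.168)
cell (5,4): code 0010 → (5.000,4.965)–(5.049,5.000)
cell (5,5): code 0011 → (5.049,5.000)–(5.504,6.000)
cell (5,6): code 0001 → (5.504,6.000)–(5.000,6.438)
total: 18 segments, chained into 1 closed loop(s), length Σ = 14.187320

segments=18 loops=1 length=14.187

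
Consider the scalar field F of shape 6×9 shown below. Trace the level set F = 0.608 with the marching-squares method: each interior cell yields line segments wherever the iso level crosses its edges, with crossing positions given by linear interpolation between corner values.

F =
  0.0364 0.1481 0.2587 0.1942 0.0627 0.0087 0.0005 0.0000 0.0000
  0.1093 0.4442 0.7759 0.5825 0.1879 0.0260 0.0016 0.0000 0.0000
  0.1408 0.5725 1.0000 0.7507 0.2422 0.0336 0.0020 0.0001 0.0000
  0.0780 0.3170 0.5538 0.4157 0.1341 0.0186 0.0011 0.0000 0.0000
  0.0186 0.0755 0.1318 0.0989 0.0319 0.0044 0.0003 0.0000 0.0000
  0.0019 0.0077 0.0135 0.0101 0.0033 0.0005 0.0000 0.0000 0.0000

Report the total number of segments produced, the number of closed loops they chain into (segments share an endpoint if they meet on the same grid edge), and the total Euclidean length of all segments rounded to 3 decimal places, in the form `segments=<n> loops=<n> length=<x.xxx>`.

cell (0,1): code 0100 → (0.675,2.000)–(1.000,1.494)
cell (0,2): code 1000 → (1.000,2.868)–(0.675,2.000)
cell (1,1): code 0110 → (1.000,1.494)–(2.000,1.083)
cell (1,2): code 1101 → (1.152,3.000)–(1.000,2.868)
cell (1,3): code 1000 → (2.000,3.281)–(1.152,3.000)
cell (2,1): code 0010 → (2.000,1.083)–(2.879,2.000)
cell (2,2): code 0011 → (2.879,2.000)–(2.426,3.000)
cell (2,3): code 0001 → (2.426,3.000)–(2.000,3.281)
total: 8 segments, chained into 1 closed loop(s), length Σ = 6.581434

segments=8 loops=1 length=6.581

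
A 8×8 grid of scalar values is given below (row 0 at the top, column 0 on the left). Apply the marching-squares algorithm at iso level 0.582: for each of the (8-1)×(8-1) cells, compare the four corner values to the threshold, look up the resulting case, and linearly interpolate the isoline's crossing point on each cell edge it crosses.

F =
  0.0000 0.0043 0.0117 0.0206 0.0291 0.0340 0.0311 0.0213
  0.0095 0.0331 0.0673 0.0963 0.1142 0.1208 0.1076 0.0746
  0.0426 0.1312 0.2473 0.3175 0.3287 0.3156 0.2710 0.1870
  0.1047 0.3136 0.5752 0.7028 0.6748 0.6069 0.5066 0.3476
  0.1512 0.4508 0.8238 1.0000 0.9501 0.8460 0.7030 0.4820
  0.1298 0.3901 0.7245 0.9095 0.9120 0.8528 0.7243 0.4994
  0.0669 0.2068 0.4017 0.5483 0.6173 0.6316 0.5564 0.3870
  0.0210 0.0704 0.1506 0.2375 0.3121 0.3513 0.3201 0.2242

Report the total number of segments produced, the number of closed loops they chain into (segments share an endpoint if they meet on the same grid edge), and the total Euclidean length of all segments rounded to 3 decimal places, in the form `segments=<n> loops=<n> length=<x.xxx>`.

cell (2,2): code 0100 → (2.686,3.000)–(3.000,2.053)
cell (2,3): code 1100 → (2.732,4.000)–(2.686,3.000)
cell (2,4): code 1100 → (2.915,5.000)–(2.732,4.000)
cell (2,5): code 1000 → (3.000,5.248)–(2.915,5.000)
cell (3,1): code 0100 → (3.027,2.000)–(4.000,1.352)
cell (3,2): code 1110 → (3.000,2.053)–(3.027,2.000)
cell (3,5): code 1101 → (3.384,6.000)–(3.000,5.248)
cell (3,6): code 1000 → (4.000,6.548)–(3.384,6.000)
cell (4,1): code 0110 → (4.000,1.352)–(5.000,1.574)
cell (4,6): code 1001 → (5.000,6.633)–(4.000,6.548)
cell (5,1): code 0010 → (5.000,1.574)–(5.441,2.000)
cell (5,2): code 0011 → (5.441,2.000)–(5.907,3.000)
cell (5,3): code 0111 → (5.907,3.000)–(6.000,3.488)
cell (5,5): code 1011 → (6.000,5.660)–(5.848,6.000)
cell (5,6): code 0001 → (5.848,6.000)–(5.000,6.633)
cell (6,3): code 0010 → (6.000,3.488)–(6.116,4.000)
cell (6,4): code 0011 → (6.116,4.000)–(6.177,5.000)
cell (6,5): code 0001 → (6.177,5.000)–(6.000,5.660)
total: 18 segments, chained into 1 closed loop(s), length Σ = 14.056195

segments=18 loops=1 length=14.056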